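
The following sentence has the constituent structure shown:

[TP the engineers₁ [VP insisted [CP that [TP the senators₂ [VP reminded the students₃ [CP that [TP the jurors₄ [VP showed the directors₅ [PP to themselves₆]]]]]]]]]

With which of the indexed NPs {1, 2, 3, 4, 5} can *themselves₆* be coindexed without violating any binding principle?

{4, 5}

*themselves* is an anaphor, so Principle A applies: it must be bound in its binding domain.
Binding domain of *themselves₆*: the embedded TP, whose subject is the jurors₄.
*the engineers₁* c-commands the anaphor but is outside its binding domain → cannot satisfy Principle A.
*the senators₂* c-commands the anaphor but is outside its binding domain → cannot satisfy Principle A.
*the students₃* c-commands the anaphor but is outside its binding domain → cannot satisfy Principle A.
*the jurors₄* c-commands the anaphor within its binding domain → licit binder.
*the directors₅* c-commands the anaphor within its binding domain → licit binder.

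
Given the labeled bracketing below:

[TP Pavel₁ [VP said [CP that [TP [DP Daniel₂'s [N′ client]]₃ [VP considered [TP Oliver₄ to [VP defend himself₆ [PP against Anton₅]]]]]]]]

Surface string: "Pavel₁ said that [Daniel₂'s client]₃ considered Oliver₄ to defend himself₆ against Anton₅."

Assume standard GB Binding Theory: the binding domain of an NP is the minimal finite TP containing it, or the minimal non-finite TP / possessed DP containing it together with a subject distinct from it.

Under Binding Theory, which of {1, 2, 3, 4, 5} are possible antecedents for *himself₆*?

{4}

*himself* is an anaphor, so Principle A applies: it must be bound in its binding domain.
Binding domain of *himself₆*: the embedded TP, whose subject is Oliver₄.
*Pavel₁* c-commands the anaphor but is outside its binding domain → cannot satisfy Principle A.
*Daniel₂* does not c-command the anaphor → cannot bind it.
*[Daniel₂'s client]₃* c-commands the anaphor but is outside its binding domain → cannot satisfy Principle A.
*Oliver₄* c-commands the anaphor within its binding domain → licit binder.
*Anton₅* does not c-command the anaphor → cannot bind it.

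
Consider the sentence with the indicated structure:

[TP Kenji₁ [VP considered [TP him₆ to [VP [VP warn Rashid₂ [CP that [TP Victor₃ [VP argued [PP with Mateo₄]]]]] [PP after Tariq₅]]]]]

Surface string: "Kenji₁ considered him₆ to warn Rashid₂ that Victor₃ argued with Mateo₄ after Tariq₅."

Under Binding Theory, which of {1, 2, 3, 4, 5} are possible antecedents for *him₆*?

*him* is a pronoun, so Principle B applies: it must be free in its binding domain.
Binding domain of *him₆*: the matrix TP, whose subject is Kenji₁.
*Kenji₁* c-commands the pronoun within its binding domain → coindexation would violate Principle B.
*Rashid₂*: the pronoun c-commands this R-expression → coindexation would violate Principle C on *Rashid₂*.
*Victor₃*: the pronoun c-commands this R-expression → coindexation would violate Principle C on *Victor₃*.
*Mateo₄*: the pronoun c-commands this R-expression → coindexation would violate Principle C on *Mateo₄*.
*Tariq₅*: the pronoun c-commands this R-expression → coindexation would violate Principle C on *Tariq₅*.

none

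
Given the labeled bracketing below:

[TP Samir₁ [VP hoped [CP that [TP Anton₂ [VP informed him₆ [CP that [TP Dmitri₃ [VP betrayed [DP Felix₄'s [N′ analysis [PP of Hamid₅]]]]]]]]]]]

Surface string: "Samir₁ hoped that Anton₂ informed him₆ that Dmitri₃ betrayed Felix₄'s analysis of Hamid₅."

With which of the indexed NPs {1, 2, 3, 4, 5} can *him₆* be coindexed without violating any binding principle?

{1}

*him* is a pronoun, so Principle B applies: it must be free in its binding domain.
Binding domain of *him₆*: the embedded TP, whose subject is Anton₂.
*Samir₁* c-commands the pronoun but from outside its binding domain, and is not c-commanded by it → coindexation permitted.
*Anton₂* c-commands the pronoun within its binding domain → coindexation would violate Principle B.
*Dmitri₃*: the pronoun c-commands this R-expression → coindexation would violate Principle C on *Dmitri₃*.
*Felix₄*: the pronoun c-commands this R-expression → coindexation would violate Principle C on *Felix₄*.
*Hamid₅*: the pronoun c-commands this R-expression → coindexation would violate Principle C on *Hamid₅*.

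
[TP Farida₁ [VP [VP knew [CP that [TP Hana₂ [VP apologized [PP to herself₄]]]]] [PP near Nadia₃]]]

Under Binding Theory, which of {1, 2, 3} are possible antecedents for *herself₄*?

*herself* is an anaphor, so Principle A applies: it must be bound in its binding domain.
Binding domain of *herself₄*: the embedded TP, whose subject is Hana₂.
*Farida₁* c-commands the anaphor but is outside its binding domain → cannot satisfy Principle A.
*Hana₂* c-commands the anaphor within its binding domain → licit binder.
*Nadia₃* does not c-command the anaphor → cannot bind it.

{2}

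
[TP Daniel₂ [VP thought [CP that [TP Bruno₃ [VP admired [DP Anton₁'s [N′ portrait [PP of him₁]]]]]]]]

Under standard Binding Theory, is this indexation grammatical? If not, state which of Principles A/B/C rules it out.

Principle B

The two coindexed NPs are *Anton₁* and *him₁*.
*him₁* is a pronoun. Its binding domain is the possessed DP, whose subject is Anton₁.
*Anton₁* c-commands it within that domain and carries the same index.
The pronoun is locally bound → Principle B violation.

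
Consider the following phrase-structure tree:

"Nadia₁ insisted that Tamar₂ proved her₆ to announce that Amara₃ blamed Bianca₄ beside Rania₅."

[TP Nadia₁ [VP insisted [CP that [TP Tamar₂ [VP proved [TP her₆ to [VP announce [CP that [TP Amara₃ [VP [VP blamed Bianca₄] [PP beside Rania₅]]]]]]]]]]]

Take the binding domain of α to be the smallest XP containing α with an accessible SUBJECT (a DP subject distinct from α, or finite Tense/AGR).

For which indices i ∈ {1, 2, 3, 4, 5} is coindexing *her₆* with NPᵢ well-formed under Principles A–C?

*her* is a pronoun, so Principle B applies: it must be free in its binding domain.
Binding domain of *her₆*: the embedded TP, whose subject is Tamar₂.
*Nadia₁* c-commands the pronoun but from outside its binding domain, and is not c-commanded by it → coindexation permitted.
*Tamar₂* c-commands the pronoun within its binding domain → coindexation would violate Principle B.
*Amara₃*: the pronoun c-commands this R-expression → coindexation would violate Principle C on *Amara₃*.
*Bianca₄*: the pronoun c-commands this R-expression → coindexation would violate Principle C on *Bianca₄*.
*Rania₅*: the pronoun c-commands this R-expression → coindexation would violate Principle C on *Rania₅*.

{1}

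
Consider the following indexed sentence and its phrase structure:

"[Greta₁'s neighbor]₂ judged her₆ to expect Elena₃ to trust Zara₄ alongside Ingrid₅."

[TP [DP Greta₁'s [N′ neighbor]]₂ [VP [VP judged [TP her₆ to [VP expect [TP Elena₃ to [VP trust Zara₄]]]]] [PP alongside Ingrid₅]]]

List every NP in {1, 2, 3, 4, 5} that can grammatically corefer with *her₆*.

{1, 5}

*her* is a pronoun, so Principle B applies: it must be free in its binding domain.
Binding domain of *her₆*: the matrix TP, whose subject is [Greta₁'s neighbor]₂.
*Greta₁* and the pronoun do not c-command one another → neither Principle B nor Principle C is at stake; coindexation permitted.
*[Greta₁'s neighbor]₂* c-commands the pronoun within its binding domain → coindexation would violate Principle B.
*Elena₃*: the pronoun c-commands this R-expression → coindexation would violate Principle C on *Elena₃*.
*Zara₄*: the pronoun c-commands this R-expression → coindexation would violate Principle C on *Zara₄*.
*Ingrid₅* and the pronoun do not c-command one another → neither Principle B nor Principle C is at stake; coindexation permitted.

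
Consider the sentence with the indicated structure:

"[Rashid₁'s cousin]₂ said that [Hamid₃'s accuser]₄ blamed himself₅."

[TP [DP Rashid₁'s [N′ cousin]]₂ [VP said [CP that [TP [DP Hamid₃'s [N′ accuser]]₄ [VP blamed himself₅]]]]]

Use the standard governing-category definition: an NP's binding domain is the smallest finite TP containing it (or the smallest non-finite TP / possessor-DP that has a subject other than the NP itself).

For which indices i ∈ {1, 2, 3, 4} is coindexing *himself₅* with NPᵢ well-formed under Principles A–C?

*himself* is an anaphor, so Principle A applies: it must be bound in its binding domain.
Binding domain of *himself₅*: the embedded TP, whose subject is [Hamid₃'s accuser]₄.
*Rashid₁* does not c-command the anaphor → cannot bind it.
*[Rashid₁'s cousin]₂* c-commands the anaphor but is outside its binding domain → cannot satisfy Principle A.
*Hamid₃* does not c-command the anaphor → cannot bind it.
*[Hamid₃'s accuser]₄* c-commands the anaphor within its binding domain → licit binder.

{4}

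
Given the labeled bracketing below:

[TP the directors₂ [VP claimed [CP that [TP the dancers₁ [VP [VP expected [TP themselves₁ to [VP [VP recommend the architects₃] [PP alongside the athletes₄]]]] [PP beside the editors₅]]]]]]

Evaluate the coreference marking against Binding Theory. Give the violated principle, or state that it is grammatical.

grammatical

The two coindexed NPs are *the dancers₁* and *themselves₁*.
*themselves₁* is an anaphor; its binding domain is the embedded TP, whose subject is the dancers₁. *the dancers₁* c-commands it within that domain and shares its index, so Principle A is satisfied.
*the dancers₁* is an R-expression; *themselves₁* does not c-command it, and no other NP shares its index, so Principle C is satisfied.
All principles are respected.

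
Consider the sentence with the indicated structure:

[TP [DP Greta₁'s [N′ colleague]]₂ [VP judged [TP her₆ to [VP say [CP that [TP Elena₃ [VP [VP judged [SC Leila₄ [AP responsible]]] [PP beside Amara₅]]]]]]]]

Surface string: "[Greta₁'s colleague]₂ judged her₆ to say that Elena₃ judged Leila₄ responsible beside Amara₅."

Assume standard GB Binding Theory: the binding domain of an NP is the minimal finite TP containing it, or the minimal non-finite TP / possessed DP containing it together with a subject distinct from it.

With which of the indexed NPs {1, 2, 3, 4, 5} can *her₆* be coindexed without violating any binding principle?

{1}

*her* is a pronoun, so Principle B applies: it must be free in its binding domain.
Binding domain of *her₆*: the matrix TP, whose subject is [Greta₁'s colleague]₂.
*Greta₁* and the pronoun do not c-command one another → neither Principle B nor Principle C is at stake; coindexation permitted.
*[Greta₁'s colleague]₂* c-commands the pronoun within its binding domain → coindexation would violate Principle B.
*Elena₃*: the pronoun c-commands this R-expression → coindexation would violate Principle C on *Elena₃*.
*Leila₄*: the pronoun c-commands this R-expression → coindexation would violate Principle C on *Leila₄*.
*Amara₅*: the pronoun c-commands this R-expression → coindexation would violate Principle C on *Amara₅*.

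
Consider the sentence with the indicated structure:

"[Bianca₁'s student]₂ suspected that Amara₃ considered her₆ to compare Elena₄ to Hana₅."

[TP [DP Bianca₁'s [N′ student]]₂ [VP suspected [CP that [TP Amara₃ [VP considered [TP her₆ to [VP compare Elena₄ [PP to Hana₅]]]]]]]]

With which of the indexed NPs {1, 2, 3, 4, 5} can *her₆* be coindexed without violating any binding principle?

{1, 2}

*her* is a pronoun, so Principle B applies: it must be free in its binding domain.
Binding domain of *her₆*: the embedded TP, whose subject is Amara₃.
*Bianca₁* and the pronoun do not c-command one another → neither Principle B nor Principle C is at stake; coindexation permitted.
*[Bianca₁'s student]₂* c-commands the pronoun but from outside its binding domain, and is not c-commanded by it → coindexation permitted.
*Amara₃* c-commands the pronoun within its binding domain → coindexation would violate Principle B.
*Elena₄*: the pronoun c-commands this R-expression → coindexation would violate Principle C on *Elena₄*.
*Hana₅*: the pronoun c-commands this R-expression → coindexation would violate Principle C on *Hana₅*.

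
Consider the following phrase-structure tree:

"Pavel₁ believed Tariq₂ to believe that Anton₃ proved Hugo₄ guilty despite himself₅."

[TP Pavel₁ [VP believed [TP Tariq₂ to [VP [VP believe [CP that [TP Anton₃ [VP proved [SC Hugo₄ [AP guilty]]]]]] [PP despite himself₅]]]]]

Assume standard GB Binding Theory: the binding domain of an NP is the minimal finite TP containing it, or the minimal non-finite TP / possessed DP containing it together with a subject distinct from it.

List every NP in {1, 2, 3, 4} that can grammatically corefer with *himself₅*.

*himself* is an anaphor, so Principle A applies: it must be bound in its binding domain.
Binding domain of *himself₅*: the embedded TP, whose subject is Tariq₂.
*Pavel₁* c-commands the anaphor but is outside its binding domain → cannot satisfy Principle A.
*Tariq₂* c-commands the anaphor within its binding domain → licit binder.
*Anton₃* does not c-command the anaphor → cannot bind it.
*Hugo₄* does not c-command the anaphor → cannot bind it.

{2}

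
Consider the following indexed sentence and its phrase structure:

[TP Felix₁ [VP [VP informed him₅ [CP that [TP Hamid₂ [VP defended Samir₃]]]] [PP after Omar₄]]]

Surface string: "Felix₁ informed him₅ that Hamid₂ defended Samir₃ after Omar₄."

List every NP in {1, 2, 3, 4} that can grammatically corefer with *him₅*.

*him* is a pronoun, so Principle B applies: it must be free in its binding domain.
Binding domain of *him₅*: the matrix TP, whose subject is Felix₁.
*Felix₁* c-commands the pronoun within its binding domain → coindexation would violate Principle B.
*Hamid₂*: the pronoun c-commands this R-expression → coindexation would violate Principle C on *Hamid₂*.
*Samir₃*: the pronoun c-commands this R-expression → coindexation would violate Principle C on *Samir₃*.
*Omar₄* and the pronoun do not c-command one another → neither Principle B nor Principle C is at stake; coindexation permitted.

{4}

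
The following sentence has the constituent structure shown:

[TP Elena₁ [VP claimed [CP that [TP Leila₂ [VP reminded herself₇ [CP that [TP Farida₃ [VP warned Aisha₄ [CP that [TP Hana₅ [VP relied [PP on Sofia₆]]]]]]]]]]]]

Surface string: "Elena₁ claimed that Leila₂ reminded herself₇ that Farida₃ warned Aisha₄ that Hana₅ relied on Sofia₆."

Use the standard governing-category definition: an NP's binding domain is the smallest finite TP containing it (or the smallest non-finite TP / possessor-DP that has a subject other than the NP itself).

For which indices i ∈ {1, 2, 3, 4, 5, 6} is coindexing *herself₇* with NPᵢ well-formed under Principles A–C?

{2}

*herself* is an anaphor, so Principle A applies: it must be bound in its binding domain.
Binding domain of *herself₇*: the embedded TP, whose subject is Leila₂.
*Elena₁* c-commands the anaphor but is outside its binding domain → cannot satisfy Principle A.
*Leila₂* c-commands the anaphor within its binding domain → licit binder.
*Farida₃* does not c-command the anaphor → cannot bind it.
*Aisha₄* does not c-command the anaphor → cannot bind it.
*Hana₅* does not c-command the anaphor → cannot bind it.
*Sofia₆* does not c-command the anaphor → cannot bind it.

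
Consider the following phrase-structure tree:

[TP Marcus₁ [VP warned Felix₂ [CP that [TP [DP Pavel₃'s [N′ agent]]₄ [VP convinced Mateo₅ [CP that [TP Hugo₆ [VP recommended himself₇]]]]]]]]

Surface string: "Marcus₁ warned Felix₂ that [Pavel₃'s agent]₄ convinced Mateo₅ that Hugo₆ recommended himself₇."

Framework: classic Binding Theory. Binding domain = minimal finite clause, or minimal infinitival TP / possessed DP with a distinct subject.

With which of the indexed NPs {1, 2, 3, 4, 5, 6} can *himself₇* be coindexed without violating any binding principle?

{6}

*himself* is an anaphor, so Principle A applies: it must be bound in its binding domain.
Binding domain of *himself₇*: the embedded TP, whose subject is Hugo₆.
*Marcus₁* c-commands the anaphor but is outside its binding domain → cannot satisfy Principle A.
*Felix₂* c-commands the anaphor but is outside its binding domain → cannot satisfy Principle A.
*Pavel₃* does not c-command the anaphor → cannot bind it.
*[Pavel₃'s agent]₄* c-commands the anaphor but is outside its binding domain → cannot satisfy Principle A.
*Mateo₅* c-commands the anaphor but is outside its binding domain → cannot satisfy Principle A.
*Hugo₆* c-commands the anaphor within its binding domain → licit binder.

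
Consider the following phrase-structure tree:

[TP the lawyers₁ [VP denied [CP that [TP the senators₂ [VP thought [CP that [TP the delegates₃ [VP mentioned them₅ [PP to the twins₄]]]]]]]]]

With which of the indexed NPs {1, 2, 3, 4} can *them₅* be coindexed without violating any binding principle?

*them* is a pronoun, so Principle B applies: it must be free in its binding domain.
Binding domain of *them₅*: the embedded TP, whose subject is the delegates₃.
*the lawyers₁* c-commands the pronoun but from outside its binding domain, and is not c-commanded by it → coindexation permitted.
*the senators₂* c-commands the pronoun but from outside its binding domain, and is not c-commanded by it → coindexation permitted.
*the delegates₃* c-commands the pronoun within its binding domain → coindexation would violate Principle B.
*the twins₄*: the pronoun c-commands this R-expression → coindexation would violate Principle C on *the twins₄*.

{1, 2}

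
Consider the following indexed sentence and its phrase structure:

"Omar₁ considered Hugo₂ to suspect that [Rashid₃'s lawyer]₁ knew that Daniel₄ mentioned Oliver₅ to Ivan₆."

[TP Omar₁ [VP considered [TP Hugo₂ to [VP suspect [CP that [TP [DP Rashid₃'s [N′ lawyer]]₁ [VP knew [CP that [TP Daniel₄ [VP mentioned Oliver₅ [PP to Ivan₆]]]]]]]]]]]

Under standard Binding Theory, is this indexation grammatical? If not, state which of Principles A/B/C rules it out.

The two coindexed NPs are *[Rashid₃'s lawyer]₁* and *Omar₁*.
*[Rashid₃'s lawyer]₁* is an R-expression. Principle C requires it to be free everywhere.
*Omar₁* c-commands it and carries the same index.
The R-expression is bound → Principle C violation.

Principle C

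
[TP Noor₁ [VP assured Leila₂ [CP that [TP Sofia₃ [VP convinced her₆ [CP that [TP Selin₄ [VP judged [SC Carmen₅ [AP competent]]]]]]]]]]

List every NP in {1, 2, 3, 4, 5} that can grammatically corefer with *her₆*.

*her* is a pronoun, so Principle B applies: it must be free in its binding domain.
Binding domain of *her₆*: the embedded TP, whose subject is Sofia₃.
*Noor₁* c-commands the pronoun but from outside its binding domain, and is not c-commanded by it → coindexation permitted.
*Leila₂* c-commands the pronoun but from outside its binding domain, and is not c-commanded by it → coindexation permitted.
*Sofia₃* c-commands the pronoun within its binding domain → coindexation would violate Principle B.
*Selin₄*: the pronoun c-commands this R-expression → coindexation would violate Principle C on *Selin₄*.
*Carmen₅*: the pronoun c-commands this R-expression → coindexation would violate Principle C on *Carmen₅*.

{1, 2}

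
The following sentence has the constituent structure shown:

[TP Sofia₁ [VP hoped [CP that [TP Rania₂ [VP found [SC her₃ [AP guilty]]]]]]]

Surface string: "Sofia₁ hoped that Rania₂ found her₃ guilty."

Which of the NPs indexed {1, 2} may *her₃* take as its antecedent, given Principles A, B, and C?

{1}

*her* is a pronoun, so Principle B applies: it must be free in its binding domain.
Binding domain of *her₃*: the embedded TP, whose subject is Rania₂.
*Sofia₁* c-commands the pronoun but from outside its binding domain, and is not c-commanded by it → coindexation permitted.
*Rania₂* c-commands the pronoun within its binding domain → coindexation would violate Principle B.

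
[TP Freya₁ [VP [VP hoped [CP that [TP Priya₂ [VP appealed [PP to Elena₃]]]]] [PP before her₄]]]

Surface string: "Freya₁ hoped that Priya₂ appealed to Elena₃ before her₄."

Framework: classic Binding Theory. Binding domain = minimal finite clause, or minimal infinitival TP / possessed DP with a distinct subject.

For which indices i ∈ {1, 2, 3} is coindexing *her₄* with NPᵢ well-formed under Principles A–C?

*her* is a pronoun, so Principle B applies: it must be free in its binding domain.
Binding domain of *her₄*: the matrix TP, whose subject is Freya₁.
*Freya₁* c-commands the pronoun within its binding domain → coindexation would violate Principle B.
*Priya₂* and the pronoun do not c-command one another → neither Principle B nor Principle C is at stake; coindexation permitted.
*Elena₃* and the pronoun do not c-command one another → neither Principle B nor Principle C is at stake; coindexation permitted.

{2, 3}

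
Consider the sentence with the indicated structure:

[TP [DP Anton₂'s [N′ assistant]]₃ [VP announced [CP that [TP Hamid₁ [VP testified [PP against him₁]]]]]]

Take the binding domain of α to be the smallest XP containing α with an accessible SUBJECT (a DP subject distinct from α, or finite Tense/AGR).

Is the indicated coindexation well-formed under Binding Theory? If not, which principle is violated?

The two coindexed NPs are *Hamid₁* and *him₁*.
*him₁* is a pronoun. Its binding domain is the embedded TP, whose subject is Hamid₁.
*Hamid₁* c-commands it within that domain and carries the same index.
The pronoun is locally bound → Principle B violation.

Principle B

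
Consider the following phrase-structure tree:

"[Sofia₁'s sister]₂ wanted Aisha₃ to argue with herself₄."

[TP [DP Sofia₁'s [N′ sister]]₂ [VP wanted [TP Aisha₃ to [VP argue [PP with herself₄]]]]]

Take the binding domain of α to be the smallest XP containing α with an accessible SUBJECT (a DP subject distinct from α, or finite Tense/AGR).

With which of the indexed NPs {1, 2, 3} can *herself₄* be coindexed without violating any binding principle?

*herself* is an anaphor, so Principle A applies: it must be bound in its binding domain.
Binding domain of *herself₄*: the embedded TP, whose subject is Aisha₃.
*Sofia₁* does not c-command the anaphor → cannot bind it.
*[Sofia₁'s sister]₂* c-commands the anaphor but is outside its binding domain → cannot satisfy Principle A.
*Aisha₃* c-commands the anaphor within its binding domain → licit binder.

{3}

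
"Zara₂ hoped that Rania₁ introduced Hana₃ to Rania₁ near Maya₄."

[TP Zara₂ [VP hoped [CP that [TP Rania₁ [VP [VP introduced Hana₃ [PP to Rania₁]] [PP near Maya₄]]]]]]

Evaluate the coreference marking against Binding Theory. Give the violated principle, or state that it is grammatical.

The two coindexed NPs are *Rania₁* (the lower occurrence) and *Rania₁* (the higher occurrence).
*Rania₁* (the lower occurrence) is an R-expression. Principle C requires it to be free everywhere.
*Rania₁* (the higher occurrence) c-commands it and carries the same index.
The R-expression is bound → Principle C violation.

Principle C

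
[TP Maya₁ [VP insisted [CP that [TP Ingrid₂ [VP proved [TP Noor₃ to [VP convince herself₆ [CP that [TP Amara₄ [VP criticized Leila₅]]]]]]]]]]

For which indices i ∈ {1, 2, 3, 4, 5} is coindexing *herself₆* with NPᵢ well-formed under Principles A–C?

{3}

*herself* is an anaphor, so Principle A applies: it must be bound in its binding domain.
Binding domain of *herself₆*: the embedded TP, whose subject is Noor₃.
*Maya₁* c-commands the anaphor but is outside its binding domain → cannot satisfy Principle A.
*Ingrid₂* c-commands the anaphor but is outside its binding domain → cannot satisfy Principle A.
*Noor₃* c-commands the anaphor within its binding domain → licit binder.
*Amara₄* does not c-command the anaphor → cannot bind it.
*Leila₅* does not c-command the anaphor → cannot bind it.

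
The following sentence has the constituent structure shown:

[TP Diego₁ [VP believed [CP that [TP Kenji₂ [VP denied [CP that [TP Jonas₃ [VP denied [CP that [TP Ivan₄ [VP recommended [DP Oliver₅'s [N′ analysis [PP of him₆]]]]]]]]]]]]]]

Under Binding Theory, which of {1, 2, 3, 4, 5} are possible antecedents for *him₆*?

{1, 2, 3, 4}

*him* is a pronoun, so Principle B applies: it must be free in its binding domain.
Binding domain of *him₆*: the possessed DP, whose subject is Oliver₅.
*Diego₁* c-commands the pronoun but from outside its binding domain, and is not c-commanded by it → coindexation permitted.
*Kenji₂* c-commands the pronoun but from outside its binding domain, and is not c-commanded by it → coindexation permitted.
*Jonas₃* c-commands the pronoun but from outside its binding domain, and is not c-commanded by it → coindexation permitted.
*Ivan₄* c-commands the pronoun but from outside its binding domain, and is not c-commanded by it → coindexation permitted.
*Oliver₅* c-commands the pronoun within its binding domain → coindexation would violate Principle B.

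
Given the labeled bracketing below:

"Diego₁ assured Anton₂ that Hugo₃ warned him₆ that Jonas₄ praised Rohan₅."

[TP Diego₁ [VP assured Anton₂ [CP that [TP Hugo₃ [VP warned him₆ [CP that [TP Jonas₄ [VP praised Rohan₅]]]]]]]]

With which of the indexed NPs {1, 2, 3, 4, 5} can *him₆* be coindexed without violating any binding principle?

*him* is a pronoun, so Principle B applies: it must be free in its binding domain.
Binding domain of *him₆*: the embedded TP, whose subject is Hugo₃.
*Diego₁* c-commands the pronoun but from outside its binding domain, and is not c-commanded by it → coindexation permitted.
*Anton₂* c-commands the pronoun but from outside its binding domain, and is not c-commanded by it → coindexation permitted.
*Hugo₃* c-commands the pronoun within its binding domain → coindexation would violate Principle B.
*Jonas₄*: the pronoun c-commands this R-expression → coindexation would violate Principle C on *Jonas₄*.
*Rohan₅*: the pronoun c-commands this R-expression → coindexation would violate Principle C on *Rohan₅*.

{1, 2}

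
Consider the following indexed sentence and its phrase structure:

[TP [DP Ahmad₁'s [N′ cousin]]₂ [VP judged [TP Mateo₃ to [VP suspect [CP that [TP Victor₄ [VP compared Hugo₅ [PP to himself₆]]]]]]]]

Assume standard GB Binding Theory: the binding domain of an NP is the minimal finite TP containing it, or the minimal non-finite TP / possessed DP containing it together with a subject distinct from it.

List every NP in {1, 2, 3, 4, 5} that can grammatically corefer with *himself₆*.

{4, 5}

*himself* is an anaphor, so Principle A applies: it must be bound in its binding domain.
Binding domain of *himself₆*: the embedded TP, whose subject is Victor₄.
*Ahmad₁* does not c-command the anaphor → cannot bind it.
*[Ahmad₁'s cousin]₂* c-commands the anaphor but is outside its binding domain → cannot satisfy Principle A.
*Mateo₃* c-commands the anaphor but is outside its binding domain → cannot satisfy Principle A.
*Victor₄* c-commands the anaphor within its binding domain → licit binder.
*Hugo₅* c-commands the anaphor within its binding domain → licit binder.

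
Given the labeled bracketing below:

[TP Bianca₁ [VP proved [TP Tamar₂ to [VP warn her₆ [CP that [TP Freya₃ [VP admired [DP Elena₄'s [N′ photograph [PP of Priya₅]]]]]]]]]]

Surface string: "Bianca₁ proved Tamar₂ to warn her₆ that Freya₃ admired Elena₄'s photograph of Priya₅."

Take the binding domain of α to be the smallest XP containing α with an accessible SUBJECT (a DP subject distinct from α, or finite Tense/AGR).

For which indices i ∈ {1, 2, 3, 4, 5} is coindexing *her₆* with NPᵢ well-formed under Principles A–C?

{1}

*her* is a pronoun, so Principle B applies: it must be free in its binding domain.
Binding domain of *her₆*: the embedded TP, whose subject is Tamar₂.
*Bianca₁* c-commands the pronoun but from outside its binding domain, and is not c-commanded by it → coindexation permitted.
*Tamar₂* c-commands the pronoun within its binding domain → coindexation would violate Principle B.
*Freya₃*: the pronoun c-commands this R-expression → coindexation would violate Principle C on *Freya₃*.
*Elena₄*: the pronoun c-commands this R-expression → coindexation would violate Principle C on *Elena₄*.
*Priya₅*: the pronoun c-commands this R-expression → coindexation would violate Principle C on *Priya₅*.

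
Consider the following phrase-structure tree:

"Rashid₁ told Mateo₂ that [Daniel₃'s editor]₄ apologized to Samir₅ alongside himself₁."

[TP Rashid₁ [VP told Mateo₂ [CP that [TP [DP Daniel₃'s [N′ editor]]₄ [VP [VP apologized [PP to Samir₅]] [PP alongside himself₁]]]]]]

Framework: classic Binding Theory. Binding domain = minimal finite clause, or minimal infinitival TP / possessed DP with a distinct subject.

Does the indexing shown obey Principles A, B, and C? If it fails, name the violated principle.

Principle A

The two coindexed NPs are *Rashid₁* and *himself₁*.
*himself₁* is an anaphor. Principle A requires it to be bound within its binding domain — the embedded TP, whose subject is [Daniel₃'s editor]₄.
Within that domain it is c-commanded by *[Daniel₃'s editor]₄*, which does not share its index.
*Rashid₁* does c-command the anaphor, but from outside its binding domain.
The anaphor is unbound in its domain → Principle A violation.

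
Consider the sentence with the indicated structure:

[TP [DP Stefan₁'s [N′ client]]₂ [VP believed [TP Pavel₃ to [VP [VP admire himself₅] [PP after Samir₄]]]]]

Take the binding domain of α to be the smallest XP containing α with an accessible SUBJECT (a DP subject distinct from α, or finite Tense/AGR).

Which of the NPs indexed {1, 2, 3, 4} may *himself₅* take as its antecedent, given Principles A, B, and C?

{3}

*himself* is an anaphor, so Principle A applies: it must be bound in its binding domain.
Binding domain of *himself₅*: the embedded TP, whose subject is Pavel₃.
*Stefan₁* does not c-command the anaphor → cannot bind it.
*[Stefan₁'s client]₂* c-commands the anaphor but is outside its binding domain → cannot satisfy Principle A.
*Pavel₃* c-commands the anaphor within its binding domain → licit binder.
*Samir₄* does not c-command the anaphor → cannot bind it.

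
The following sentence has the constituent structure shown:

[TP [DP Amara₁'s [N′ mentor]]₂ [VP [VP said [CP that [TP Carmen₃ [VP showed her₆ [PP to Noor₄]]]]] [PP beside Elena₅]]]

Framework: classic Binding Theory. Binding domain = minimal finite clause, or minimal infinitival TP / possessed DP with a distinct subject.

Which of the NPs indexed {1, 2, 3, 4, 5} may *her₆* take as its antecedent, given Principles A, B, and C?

*her* is a pronoun, so Principle B applies: it must be free in its binding domain.
Binding domain of *her₆*: the embedded TP, whose subject is Carmen₃.
*Amara₁* and the pronoun do not c-command one another → neither Principle B nor Principle C is at stake; coindexation permitted.
*[Amara₁'s mentor]₂* c-commands the pronoun but from outside its binding domain, and is not c-commanded by it → coindexation permitted.
*Carmen₃* c-commands the pronoun within its binding domain → coindexation would violate Principle B.
*Noor₄*: the pronoun c-commands this R-expression → coindexation would violate Principle C on *Noor₄*.
*Elena₅* and the pronoun do not c-command one another → neither Principle B nor Principle C is at stake; coindexation permitted.

{1, 2, 5}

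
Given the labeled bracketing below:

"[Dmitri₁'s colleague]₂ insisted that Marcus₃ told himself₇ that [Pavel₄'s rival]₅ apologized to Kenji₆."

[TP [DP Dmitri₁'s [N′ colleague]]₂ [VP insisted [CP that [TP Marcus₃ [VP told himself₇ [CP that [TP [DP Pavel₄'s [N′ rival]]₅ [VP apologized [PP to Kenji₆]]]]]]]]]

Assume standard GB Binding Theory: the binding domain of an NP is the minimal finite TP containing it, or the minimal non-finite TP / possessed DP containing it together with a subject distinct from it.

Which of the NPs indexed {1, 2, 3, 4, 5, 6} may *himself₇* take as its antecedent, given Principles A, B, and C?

*himself* is an anaphor, so Principle A applies: it must be bound in its binding domain.
Binding domain of *himself₇*: the embedded TP, whose subject is Marcus₃.
*Dmitri₁* does not c-command the anaphor → cannot bind it.
*[Dmitri₁'s colleague]₂* c-commands the anaphor but is outside its binding domain → cannot satisfy Principle A.
*Marcus₃* c-commands the anaphor within its binding domain → licit binder.
*Pavel₄* does not c-command the anaphor → cannot bind it.
*[Pavel₄'s rival]₅* does not c-command the anaphor → cannot bind it.
*Kenji₆* does not c-command the anaphor → cannot bind it.

{3}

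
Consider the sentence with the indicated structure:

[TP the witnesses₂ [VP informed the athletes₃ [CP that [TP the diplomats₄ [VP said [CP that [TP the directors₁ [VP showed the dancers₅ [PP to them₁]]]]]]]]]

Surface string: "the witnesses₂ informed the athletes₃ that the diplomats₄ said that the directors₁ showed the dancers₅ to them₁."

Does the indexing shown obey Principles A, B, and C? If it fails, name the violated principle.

The two coindexed NPs are *the directors₁* and *them₁*.
*them₁* is a pronoun. Its binding domain is the embedded TP, whose subject is the directors₁.
*the directors₁* c-commands it within that domain and carries the same index.
The pronoun is locally bound → Principle B violation.

Principle B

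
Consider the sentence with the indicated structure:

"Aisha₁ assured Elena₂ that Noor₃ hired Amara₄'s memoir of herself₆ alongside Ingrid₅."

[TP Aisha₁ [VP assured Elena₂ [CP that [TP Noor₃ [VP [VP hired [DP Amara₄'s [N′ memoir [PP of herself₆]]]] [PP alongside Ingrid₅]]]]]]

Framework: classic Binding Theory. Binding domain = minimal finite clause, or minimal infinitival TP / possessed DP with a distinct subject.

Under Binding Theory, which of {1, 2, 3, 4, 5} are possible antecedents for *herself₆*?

{4}

*herself* is an anaphor, so Principle A applies: it must be bound in its binding domain.
Binding domain of *herself₆*: the possessed DP, whose subject is Amara₄.
*Aisha₁* c-commands the anaphor but is outside its binding domain → cannot satisfy Principle A.
*Elena₂* c-commands the anaphor but is outside its binding domain → cannot satisfy Principle A.
*Noor₃* c-commands the anaphor but is outside its binding domain → cannot satisfy Principle A.
*Amara₄* c-commands the anaphor within its binding domain → licit binder.
*Ingrid₅* does not c-command the anaphor → cannot bind it.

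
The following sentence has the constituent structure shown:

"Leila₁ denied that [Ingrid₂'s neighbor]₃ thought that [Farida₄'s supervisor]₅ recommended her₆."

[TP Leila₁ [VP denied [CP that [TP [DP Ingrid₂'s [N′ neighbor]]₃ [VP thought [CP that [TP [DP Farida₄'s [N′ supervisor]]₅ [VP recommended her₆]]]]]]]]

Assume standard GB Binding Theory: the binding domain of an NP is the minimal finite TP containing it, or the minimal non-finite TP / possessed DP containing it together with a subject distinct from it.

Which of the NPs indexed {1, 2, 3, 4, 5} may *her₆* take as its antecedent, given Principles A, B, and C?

{1, 2, 3, 4}

*her* is a pronoun, so Principle B applies: it must be free in its binding domain.
Binding domain of *her₆*: the embedded TP, whose subject is [Farida₄'s supervisor]₅.
*Leila₁* c-commands the pronoun but from outside its binding domain, and is not c-commanded by it → coindexation permitted.
*Ingrid₂* and the pronoun do not c-command one another → neither Principle B nor Principle C is at stake; coindexation permitted.
*[Ingrid₂'s neighbor]₃* c-commands the pronoun but from outside its binding domain, and is not c-commanded by it → coindexation permitted.
*Farida₄* and the pronoun do not c-command one another → neither Principle B nor Principle C is at stake; coindexation permitted.
*[Farida₄'s supervisor]₅* c-commands the pronoun within its binding domain → coindexation would violate Principle B.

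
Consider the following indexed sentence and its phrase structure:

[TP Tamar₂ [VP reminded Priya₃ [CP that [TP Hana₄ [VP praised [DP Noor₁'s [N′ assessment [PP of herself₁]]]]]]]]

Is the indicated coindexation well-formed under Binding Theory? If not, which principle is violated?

The two coindexed NPs are *Noor₁* and *herself₁*.
*herself₁* is an anaphor; its binding domain is the possessed DP, whose subject is Noor₁. *Noor₁* c-commands it within that domain and shares its index, so Principle A is satisfied.
*Noor₁* is an R-expression; *herself₁* does not c-command it, and no other NP shares its index, so Principle C is satisfied.
All principles are respected.

grammatical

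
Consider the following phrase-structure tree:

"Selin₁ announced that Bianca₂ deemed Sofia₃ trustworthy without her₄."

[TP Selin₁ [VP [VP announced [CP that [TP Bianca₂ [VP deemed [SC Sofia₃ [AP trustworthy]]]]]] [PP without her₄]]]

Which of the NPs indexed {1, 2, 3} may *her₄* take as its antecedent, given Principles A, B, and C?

{2, 3}

*her* is a pronoun, so Principle B applies: it must be free in its binding domain.
Binding domain of *her₄*: the matrix TP, whose subject is Selin₁.
*Selin₁* c-commands the pronoun within its binding domain → coindexation would violate Principle B.
*Bianca₂* and the pronoun do not c-command one another → neither Principle B nor Principle C is at stake; coindexation permitted.
*Sofia₃* and the pronoun do not c-command one another → neither Principle B nor Principle C is at stake; coindexation permitted.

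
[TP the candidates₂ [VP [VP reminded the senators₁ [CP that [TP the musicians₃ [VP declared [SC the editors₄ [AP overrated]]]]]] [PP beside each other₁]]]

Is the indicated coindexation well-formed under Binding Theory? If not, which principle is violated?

The two coindexed NPs are *the senators₁* and *each other₁*.
*each other₁* is an anaphor. Principle A requires it to be bound within its binding domain — the matrix TP, whose subject is the candidates₂.
Within that domain it is c-commanded by *the candidates₂*, which does not share its index.
*the senators₁* does not c-command the anaphor at all.
The anaphor is unbound in its domain → Principle A violation.

Principle A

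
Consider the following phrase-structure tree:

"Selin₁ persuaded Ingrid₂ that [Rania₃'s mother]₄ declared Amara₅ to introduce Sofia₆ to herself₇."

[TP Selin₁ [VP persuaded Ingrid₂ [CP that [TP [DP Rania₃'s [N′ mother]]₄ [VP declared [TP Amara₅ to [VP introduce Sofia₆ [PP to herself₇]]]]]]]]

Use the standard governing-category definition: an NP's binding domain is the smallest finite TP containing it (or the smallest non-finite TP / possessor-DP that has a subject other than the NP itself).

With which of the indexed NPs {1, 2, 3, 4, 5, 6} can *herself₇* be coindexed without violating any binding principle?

*herself* is an anaphor, so Principle A applies: it must be bound in its binding domain.
Binding domain of *herself₇*: the embedded TP, whose subject is Amara₅.
*Selin₁* c-commands the anaphor but is outside its binding domain → cannot satisfy Principle A.
*Ingrid₂* c-commands the anaphor but is outside its binding domain → cannot satisfy Principle A.
*Rania₃* does not c-command the anaphor → cannot bind it.
*[Rania₃'s mother]₄* c-commands the anaphor but is outside its binding domain → cannot satisfy Principle A.
*Amara₅* c-commands the anaphor within its binding domain → licit binder.
*Sofia₆* c-commands the anaphor within its binding domain → licit binder.

{5, 6}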